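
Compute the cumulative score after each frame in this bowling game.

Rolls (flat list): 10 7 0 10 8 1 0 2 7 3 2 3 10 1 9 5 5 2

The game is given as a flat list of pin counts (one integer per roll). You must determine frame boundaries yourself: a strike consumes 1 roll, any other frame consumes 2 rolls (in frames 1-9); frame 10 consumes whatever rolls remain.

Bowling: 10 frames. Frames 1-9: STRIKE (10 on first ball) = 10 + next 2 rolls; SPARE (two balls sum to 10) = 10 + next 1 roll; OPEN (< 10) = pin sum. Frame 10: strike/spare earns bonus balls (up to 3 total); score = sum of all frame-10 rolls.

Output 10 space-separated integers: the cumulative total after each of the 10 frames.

Frame 1: STRIKE. 10 + next two rolls (7+0) = 17. Cumulative: 17
Frame 2: OPEN (7+0=7). Cumulative: 24
Frame 3: STRIKE. 10 + next two rolls (8+1) = 19. Cumulative: 43
Frame 4: OPEN (8+1=9). Cumulative: 52
Frame 5: OPEN (0+2=2). Cumulative: 54
Frame 6: SPARE (7+3=10). 10 + next roll (2) = 12. Cumulative: 66
Frame 7: OPEN (2+3=5). Cumulative: 71
Frame 8: STRIKE. 10 + next two rolls (1+9) = 20. Cumulative: 91
Frame 9: SPARE (1+9=10). 10 + next roll (5) = 15. Cumulative: 106
Frame 10: SPARE. Sum of all frame-10 rolls (5+5+2) = 12. Cumulative: 118

Answer: 17 24 43 52 54 66 71 91 106 118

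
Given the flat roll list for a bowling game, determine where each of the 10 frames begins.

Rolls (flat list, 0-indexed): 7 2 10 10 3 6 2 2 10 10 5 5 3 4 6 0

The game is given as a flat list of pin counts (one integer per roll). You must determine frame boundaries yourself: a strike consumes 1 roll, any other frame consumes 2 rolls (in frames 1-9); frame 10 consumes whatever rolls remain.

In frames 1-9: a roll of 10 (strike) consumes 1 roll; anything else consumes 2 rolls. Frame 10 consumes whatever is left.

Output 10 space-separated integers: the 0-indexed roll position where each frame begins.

Answer: 0 2 3 4 6 8 9 10 12 14

Derivation:
Frame 1 starts at roll index 0: rolls=7,2 (sum=9), consumes 2 rolls
Frame 2 starts at roll index 2: roll=10 (strike), consumes 1 roll
Frame 3 starts at roll index 3: roll=10 (strike), consumes 1 roll
Frame 4 starts at roll index 4: rolls=3,6 (sum=9), consumes 2 rolls
Frame 5 starts at roll index 6: rolls=2,2 (sum=4), consumes 2 rolls
Frame 6 starts at roll index 8: roll=10 (strike), consumes 1 roll
Frame 7 starts at roll index 9: roll=10 (strike), consumes 1 roll
Frame 8 starts at roll index 10: rolls=5,5 (sum=10), consumes 2 rolls
Frame 9 starts at roll index 12: rolls=3,4 (sum=7), consumes 2 rolls
Frame 10 starts at roll index 14: 2 remaining rolls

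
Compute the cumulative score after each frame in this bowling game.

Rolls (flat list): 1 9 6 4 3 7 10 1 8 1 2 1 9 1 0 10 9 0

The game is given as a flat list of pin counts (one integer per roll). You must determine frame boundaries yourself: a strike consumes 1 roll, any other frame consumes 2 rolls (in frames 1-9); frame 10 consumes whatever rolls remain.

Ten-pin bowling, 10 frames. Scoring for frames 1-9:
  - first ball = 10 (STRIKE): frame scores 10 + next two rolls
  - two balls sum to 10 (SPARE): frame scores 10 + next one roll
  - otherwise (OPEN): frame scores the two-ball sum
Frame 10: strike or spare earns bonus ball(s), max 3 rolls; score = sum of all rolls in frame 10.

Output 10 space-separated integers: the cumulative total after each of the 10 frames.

Answer: 16 29 49 68 77 80 91 92 111 120

Derivation:
Frame 1: SPARE (1+9=10). 10 + next roll (6) = 16. Cumulative: 16
Frame 2: SPARE (6+4=10). 10 + next roll (3) = 13. Cumulative: 29
Frame 3: SPARE (3+7=10). 10 + next roll (10) = 20. Cumulative: 49
Frame 4: STRIKE. 10 + next two rolls (1+8) = 19. Cumulative: 68
Frame 5: OPEN (1+8=9). Cumulative: 77
Frame 6: OPEN (1+2=3). Cumulative: 80
Frame 7: SPARE (1+9=10). 10 + next roll (1) = 11. Cumulative: 91
Frame 8: OPEN (1+0=1). Cumulative: 92
Frame 9: STRIKE. 10 + next two rolls (9+0) = 19. Cumulative: 111
Frame 10: OPEN. Sum of all frame-10 rolls (9+0) = 9. Cumulative: 120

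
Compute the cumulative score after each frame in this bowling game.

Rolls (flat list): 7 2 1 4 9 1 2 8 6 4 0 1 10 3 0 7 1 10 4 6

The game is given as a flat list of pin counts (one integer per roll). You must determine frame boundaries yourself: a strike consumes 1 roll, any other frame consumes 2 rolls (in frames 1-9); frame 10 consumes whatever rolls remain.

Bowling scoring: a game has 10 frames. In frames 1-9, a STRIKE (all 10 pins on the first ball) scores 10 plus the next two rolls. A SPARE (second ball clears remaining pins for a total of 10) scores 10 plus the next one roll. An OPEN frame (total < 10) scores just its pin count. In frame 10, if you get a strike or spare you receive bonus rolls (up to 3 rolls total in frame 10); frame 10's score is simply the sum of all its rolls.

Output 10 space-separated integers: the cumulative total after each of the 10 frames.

Answer: 9 14 26 42 52 53 66 69 77 97

Derivation:
Frame 1: OPEN (7+2=9). Cumulative: 9
Frame 2: OPEN (1+4=5). Cumulative: 14
Frame 3: SPARE (9+1=10). 10 + next roll (2) = 12. Cumulative: 26
Frame 4: SPARE (2+8=10). 10 + next roll (6) = 16. Cumulative: 42
Frame 5: SPARE (6+4=10). 10 + next roll (0) = 10. Cumulative: 52
Frame 6: OPEN (0+1=1). Cumulative: 53
Frame 7: STRIKE. 10 + next two rolls (3+0) = 13. Cumulative: 66
Frame 8: OPEN (3+0=3). Cumulative: 69
Frame 9: OPEN (7+1=8). Cumulative: 77
Frame 10: STRIKE. Sum of all frame-10 rolls (10+4+6) = 20. Cumulative: 97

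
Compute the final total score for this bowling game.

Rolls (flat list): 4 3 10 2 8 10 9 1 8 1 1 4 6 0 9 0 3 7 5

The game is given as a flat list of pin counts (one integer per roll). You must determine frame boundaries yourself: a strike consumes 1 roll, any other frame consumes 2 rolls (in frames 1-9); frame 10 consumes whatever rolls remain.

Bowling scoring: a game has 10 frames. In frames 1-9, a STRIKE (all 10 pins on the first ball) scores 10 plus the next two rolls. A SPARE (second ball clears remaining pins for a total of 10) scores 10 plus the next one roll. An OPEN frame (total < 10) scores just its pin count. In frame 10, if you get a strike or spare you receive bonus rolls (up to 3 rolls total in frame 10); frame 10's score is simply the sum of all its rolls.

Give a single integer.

Frame 1: OPEN (4+3=7). Cumulative: 7
Frame 2: STRIKE. 10 + next two rolls (2+8) = 20. Cumulative: 27
Frame 3: SPARE (2+8=10). 10 + next roll (10) = 20. Cumulative: 47
Frame 4: STRIKE. 10 + next two rolls (9+1) = 20. Cumulative: 67
Frame 5: SPARE (9+1=10). 10 + next roll (8) = 18. Cumulative: 85
Frame 6: OPEN (8+1=9). Cumulative: 94
Frame 7: OPEN (1+4=5). Cumulative: 99
Frame 8: OPEN (6+0=6). Cumulative: 105
Frame 9: OPEN (9+0=9). Cumulative: 114
Frame 10: SPARE. Sum of all frame-10 rolls (3+7+5) = 15. Cumulative: 129

Answer: 129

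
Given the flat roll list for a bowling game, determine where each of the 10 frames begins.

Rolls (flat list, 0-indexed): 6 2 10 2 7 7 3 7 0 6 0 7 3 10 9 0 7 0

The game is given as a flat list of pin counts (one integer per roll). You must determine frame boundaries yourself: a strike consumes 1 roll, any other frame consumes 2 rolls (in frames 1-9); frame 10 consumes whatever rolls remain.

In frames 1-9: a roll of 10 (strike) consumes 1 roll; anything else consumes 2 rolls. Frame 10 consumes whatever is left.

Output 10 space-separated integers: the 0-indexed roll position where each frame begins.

Answer: 0 2 3 5 7 9 11 13 14 16

Derivation:
Frame 1 starts at roll index 0: rolls=6,2 (sum=8), consumes 2 rolls
Frame 2 starts at roll index 2: roll=10 (strike), consumes 1 roll
Frame 3 starts at roll index 3: rolls=2,7 (sum=9), consumes 2 rolls
Frame 4 starts at roll index 5: rolls=7,3 (sum=10), consumes 2 rolls
Frame 5 starts at roll index 7: rolls=7,0 (sum=7), consumes 2 rolls
Frame 6 starts at roll index 9: rolls=6,0 (sum=6), consumes 2 rolls
Frame 7 starts at roll index 11: rolls=7,3 (sum=10), consumes 2 rolls
Frame 8 starts at roll index 13: roll=10 (strike), consumes 1 roll
Frame 9 starts at roll index 14: rolls=9,0 (sum=9), consumes 2 rolls
Frame 10 starts at roll index 16: 2 remaining rolls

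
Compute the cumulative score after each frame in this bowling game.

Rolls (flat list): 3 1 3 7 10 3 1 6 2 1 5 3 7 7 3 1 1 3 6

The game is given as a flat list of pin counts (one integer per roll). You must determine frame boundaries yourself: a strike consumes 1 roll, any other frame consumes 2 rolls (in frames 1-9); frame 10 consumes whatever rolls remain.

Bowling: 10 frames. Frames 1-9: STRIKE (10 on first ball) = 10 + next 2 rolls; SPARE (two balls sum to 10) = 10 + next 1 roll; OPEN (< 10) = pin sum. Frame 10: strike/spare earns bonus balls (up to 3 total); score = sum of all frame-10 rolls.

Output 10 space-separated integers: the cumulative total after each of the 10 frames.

Answer: 4 24 38 42 50 56 73 84 86 95

Derivation:
Frame 1: OPEN (3+1=4). Cumulative: 4
Frame 2: SPARE (3+7=10). 10 + next roll (10) = 20. Cumulative: 24
Frame 3: STRIKE. 10 + next two rolls (3+1) = 14. Cumulative: 38
Frame 4: OPEN (3+1=4). Cumulative: 42
Frame 5: OPEN (6+2=8). Cumulative: 50
Frame 6: OPEN (1+5=6). Cumulative: 56
Frame 7: SPARE (3+7=10). 10 + next roll (7) = 17. Cumulative: 73
Frame 8: SPARE (7+3=10). 10 + next roll (1) = 11. Cumulative: 84
Frame 9: OPEN (1+1=2). Cumulative: 86
Frame 10: OPEN. Sum of all frame-10 rolls (3+6) = 9. Cumulative: 95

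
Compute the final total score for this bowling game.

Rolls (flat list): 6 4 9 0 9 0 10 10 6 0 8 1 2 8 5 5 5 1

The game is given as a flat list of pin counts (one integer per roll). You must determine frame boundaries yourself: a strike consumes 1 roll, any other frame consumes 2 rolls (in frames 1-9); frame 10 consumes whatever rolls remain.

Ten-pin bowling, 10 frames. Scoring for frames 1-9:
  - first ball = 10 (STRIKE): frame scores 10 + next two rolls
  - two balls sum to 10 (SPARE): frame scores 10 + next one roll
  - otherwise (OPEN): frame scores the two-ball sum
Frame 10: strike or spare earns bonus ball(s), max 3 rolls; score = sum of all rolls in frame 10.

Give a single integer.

Frame 1: SPARE (6+4=10). 10 + next roll (9) = 19. Cumulative: 19
Frame 2: OPEN (9+0=9). Cumulative: 28
Frame 3: OPEN (9+0=9). Cumulative: 37
Frame 4: STRIKE. 10 + next two rolls (10+6) = 26. Cumulative: 63
Frame 5: STRIKE. 10 + next two rolls (6+0) = 16. Cumulative: 79
Frame 6: OPEN (6+0=6). Cumulative: 85
Frame 7: OPEN (8+1=9). Cumulative: 94
Frame 8: SPARE (2+8=10). 10 + next roll (5) = 15. Cumulative: 109
Frame 9: SPARE (5+5=10). 10 + next roll (5) = 15. Cumulative: 124
Frame 10: OPEN. Sum of all frame-10 rolls (5+1) = 6. Cumulative: 130

Answer: 130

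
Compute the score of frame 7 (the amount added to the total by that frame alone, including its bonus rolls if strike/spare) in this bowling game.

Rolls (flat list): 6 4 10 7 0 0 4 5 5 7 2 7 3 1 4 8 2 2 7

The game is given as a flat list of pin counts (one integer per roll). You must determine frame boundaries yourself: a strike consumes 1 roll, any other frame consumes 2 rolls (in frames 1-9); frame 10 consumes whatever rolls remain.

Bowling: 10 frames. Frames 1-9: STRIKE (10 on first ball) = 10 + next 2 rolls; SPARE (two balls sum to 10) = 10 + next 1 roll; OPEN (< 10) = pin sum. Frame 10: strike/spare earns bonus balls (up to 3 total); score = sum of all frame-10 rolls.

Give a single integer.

Frame 1: SPARE (6+4=10). 10 + next roll (10) = 20. Cumulative: 20
Frame 2: STRIKE. 10 + next two rolls (7+0) = 17. Cumulative: 37
Frame 3: OPEN (7+0=7). Cumulative: 44
Frame 4: OPEN (0+4=4). Cumulative: 48
Frame 5: SPARE (5+5=10). 10 + next roll (7) = 17. Cumulative: 65
Frame 6: OPEN (7+2=9). Cumulative: 74
Frame 7: SPARE (7+3=10). 10 + next roll (1) = 11. Cumulative: 85
Frame 8: OPEN (1+4=5). Cumulative: 90
Frame 9: SPARE (8+2=10). 10 + next roll (2) = 12. Cumulative: 102

Answer: 11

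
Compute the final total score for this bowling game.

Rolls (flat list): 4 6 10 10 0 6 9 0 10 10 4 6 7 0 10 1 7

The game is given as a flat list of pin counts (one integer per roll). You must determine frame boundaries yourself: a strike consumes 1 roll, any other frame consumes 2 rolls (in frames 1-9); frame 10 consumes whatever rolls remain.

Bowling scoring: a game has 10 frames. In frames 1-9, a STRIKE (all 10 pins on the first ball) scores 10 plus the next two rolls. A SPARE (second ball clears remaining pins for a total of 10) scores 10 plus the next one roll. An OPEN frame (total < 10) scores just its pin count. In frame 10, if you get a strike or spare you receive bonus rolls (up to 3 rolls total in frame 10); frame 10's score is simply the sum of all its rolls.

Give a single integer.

Frame 1: SPARE (4+6=10). 10 + next roll (10) = 20. Cumulative: 20
Frame 2: STRIKE. 10 + next two rolls (10+0) = 20. Cumulative: 40
Frame 3: STRIKE. 10 + next two rolls (0+6) = 16. Cumulative: 56
Frame 4: OPEN (0+6=6). Cumulative: 62
Frame 5: OPEN (9+0=9). Cumulative: 71
Frame 6: STRIKE. 10 + next two rolls (10+4) = 24. Cumulative: 95
Frame 7: STRIKE. 10 + next two rolls (4+6) = 20. Cumulative: 115
Frame 8: SPARE (4+6=10). 10 + next roll (7) = 17. Cumulative: 132
Frame 9: OPEN (7+0=7). Cumulative: 139
Frame 10: STRIKE. Sum of all frame-10 rolls (10+1+7) = 18. Cumulative: 157

Answer: 157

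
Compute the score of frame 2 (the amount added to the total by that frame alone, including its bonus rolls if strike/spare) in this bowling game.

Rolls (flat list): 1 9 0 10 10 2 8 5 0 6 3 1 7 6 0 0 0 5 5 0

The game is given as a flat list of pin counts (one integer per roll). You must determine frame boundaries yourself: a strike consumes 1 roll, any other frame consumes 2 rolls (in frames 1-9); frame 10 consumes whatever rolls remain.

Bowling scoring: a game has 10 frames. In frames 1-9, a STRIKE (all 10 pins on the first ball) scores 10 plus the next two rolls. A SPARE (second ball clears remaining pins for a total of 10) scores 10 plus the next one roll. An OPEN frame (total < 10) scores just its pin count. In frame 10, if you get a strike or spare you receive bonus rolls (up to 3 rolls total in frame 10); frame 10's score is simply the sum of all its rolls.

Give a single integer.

Answer: 20

Derivation:
Frame 1: SPARE (1+9=10). 10 + next roll (0) = 10. Cumulative: 10
Frame 2: SPARE (0+10=10). 10 + next roll (10) = 20. Cumulative: 30
Frame 3: STRIKE. 10 + next two rolls (2+8) = 20. Cumulative: 50
Frame 4: SPARE (2+8=10). 10 + next roll (5) = 15. Cumulative: 65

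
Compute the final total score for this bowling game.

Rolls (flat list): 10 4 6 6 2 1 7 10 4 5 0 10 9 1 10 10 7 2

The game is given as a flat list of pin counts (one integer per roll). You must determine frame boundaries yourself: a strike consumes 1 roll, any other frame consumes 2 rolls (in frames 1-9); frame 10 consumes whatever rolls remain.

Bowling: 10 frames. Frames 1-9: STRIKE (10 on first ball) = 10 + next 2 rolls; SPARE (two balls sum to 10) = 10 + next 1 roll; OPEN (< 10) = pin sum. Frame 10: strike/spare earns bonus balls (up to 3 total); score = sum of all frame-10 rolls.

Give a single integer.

Frame 1: STRIKE. 10 + next two rolls (4+6) = 20. Cumulative: 20
Frame 2: SPARE (4+6=10). 10 + next roll (6) = 16. Cumulative: 36
Frame 3: OPEN (6+2=8). Cumulative: 44
Frame 4: OPEN (1+7=8). Cumulative: 52
Frame 5: STRIKE. 10 + next two rolls (4+5) = 19. Cumulative: 71
Frame 6: OPEN (4+5=9). Cumulative: 80
Frame 7: SPARE (0+10=10). 10 + next roll (9) = 19. Cumulative: 99
Frame 8: SPARE (9+1=10). 10 + next roll (10) = 20. Cumulative: 119
Frame 9: STRIKE. 10 + next two rolls (10+7) = 27. Cumulative: 146
Frame 10: STRIKE. Sum of all frame-10 rolls (10+7+2) = 19. Cumulative: 165

Answer: 165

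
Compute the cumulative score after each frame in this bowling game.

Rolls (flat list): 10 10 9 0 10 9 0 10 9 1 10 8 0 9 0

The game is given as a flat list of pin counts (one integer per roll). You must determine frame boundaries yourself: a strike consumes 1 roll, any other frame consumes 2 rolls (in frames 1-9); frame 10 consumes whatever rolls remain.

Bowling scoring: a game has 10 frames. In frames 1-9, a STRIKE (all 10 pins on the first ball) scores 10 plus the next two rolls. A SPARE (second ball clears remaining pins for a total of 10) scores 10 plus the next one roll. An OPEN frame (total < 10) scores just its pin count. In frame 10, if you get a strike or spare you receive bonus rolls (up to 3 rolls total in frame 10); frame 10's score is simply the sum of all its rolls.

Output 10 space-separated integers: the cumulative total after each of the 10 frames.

Answer: 29 48 57 76 85 105 125 143 151 160

Derivation:
Frame 1: STRIKE. 10 + next two rolls (10+9) = 29. Cumulative: 29
Frame 2: STRIKE. 10 + next two rolls (9+0) = 19. Cumulative: 48
Frame 3: OPEN (9+0=9). Cumulative: 57
Frame 4: STRIKE. 10 + next two rolls (9+0) = 19. Cumulative: 76
Frame 5: OPEN (9+0=9). Cumulative: 85
Frame 6: STRIKE. 10 + next two rolls (9+1) = 20. Cumulative: 105
Frame 7: SPARE (9+1=10). 10 + next roll (10) = 20. Cumulative: 125
Frame 8: STRIKE. 10 + next two rolls (8+0) = 18. Cumulative: 143
Frame 9: OPEN (8+0=8). Cumulative: 151
Frame 10: OPEN. Sum of all frame-10 rolls (9+0) = 9. Cumulative: 160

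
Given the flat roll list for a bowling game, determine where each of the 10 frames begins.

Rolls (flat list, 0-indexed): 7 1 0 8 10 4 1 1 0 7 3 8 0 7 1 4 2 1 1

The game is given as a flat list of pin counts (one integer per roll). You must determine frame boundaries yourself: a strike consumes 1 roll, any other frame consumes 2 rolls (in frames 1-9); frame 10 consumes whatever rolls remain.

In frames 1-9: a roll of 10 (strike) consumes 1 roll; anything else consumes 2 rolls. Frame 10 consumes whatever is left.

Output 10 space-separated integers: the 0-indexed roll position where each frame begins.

Frame 1 starts at roll index 0: rolls=7,1 (sum=8), consumes 2 rolls
Frame 2 starts at roll index 2: rolls=0,8 (sum=8), consumes 2 rolls
Frame 3 starts at roll index 4: roll=10 (strike), consumes 1 roll
Frame 4 starts at roll index 5: rolls=4,1 (sum=5), consumes 2 rolls
Frame 5 starts at roll index 7: rolls=1,0 (sum=1), consumes 2 rolls
Frame 6 starts at roll index 9: rolls=7,3 (sum=10), consumes 2 rolls
Frame 7 starts at roll index 11: rolls=8,0 (sum=8), consumes 2 rolls
Frame 8 starts at roll index 13: rolls=7,1 (sum=8), consumes 2 rolls
Frame 9 starts at roll index 15: rolls=4,2 (sum=6), consumes 2 rolls
Frame 10 starts at roll index 17: 2 remaining rolls

Answer: 0 2 4 5 7 9 11 13 15 17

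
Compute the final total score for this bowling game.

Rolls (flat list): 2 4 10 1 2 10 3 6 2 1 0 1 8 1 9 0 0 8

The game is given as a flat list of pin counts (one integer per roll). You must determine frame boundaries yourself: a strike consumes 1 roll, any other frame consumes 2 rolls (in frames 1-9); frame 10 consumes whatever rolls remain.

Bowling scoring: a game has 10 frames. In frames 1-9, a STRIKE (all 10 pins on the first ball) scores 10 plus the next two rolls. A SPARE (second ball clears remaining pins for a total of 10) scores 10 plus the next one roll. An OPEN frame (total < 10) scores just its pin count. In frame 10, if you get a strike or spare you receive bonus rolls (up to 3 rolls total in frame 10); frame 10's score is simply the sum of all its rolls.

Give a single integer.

Frame 1: OPEN (2+4=6). Cumulative: 6
Frame 2: STRIKE. 10 + next two rolls (1+2) = 13. Cumulative: 19
Frame 3: OPEN (1+2=3). Cumulative: 22
Frame 4: STRIKE. 10 + next two rolls (3+6) = 19. Cumulative: 41
Frame 5: OPEN (3+6=9). Cumulative: 50
Frame 6: OPEN (2+1=3). Cumulative: 53
Frame 7: OPEN (0+1=1). Cumulative: 54
Frame 8: OPEN (8+1=9). Cumulative: 63
Frame 9: OPEN (9+0=9). Cumulative: 72
Frame 10: OPEN. Sum of all frame-10 rolls (0+8) = 8. Cumulative: 80

Answer: 80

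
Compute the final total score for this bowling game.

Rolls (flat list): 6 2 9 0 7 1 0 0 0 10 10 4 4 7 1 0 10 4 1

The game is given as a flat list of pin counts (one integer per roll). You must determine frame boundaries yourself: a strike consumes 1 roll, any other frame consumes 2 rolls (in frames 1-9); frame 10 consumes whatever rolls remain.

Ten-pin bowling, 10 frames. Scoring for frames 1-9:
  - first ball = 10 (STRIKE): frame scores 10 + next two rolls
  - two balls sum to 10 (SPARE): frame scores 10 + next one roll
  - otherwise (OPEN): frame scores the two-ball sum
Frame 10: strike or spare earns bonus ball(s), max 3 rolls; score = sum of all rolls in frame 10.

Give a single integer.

Frame 1: OPEN (6+2=8). Cumulative: 8
Frame 2: OPEN (9+0=9). Cumulative: 17
Frame 3: OPEN (7+1=8). Cumulative: 25
Frame 4: OPEN (0+0=0). Cumulative: 25
Frame 5: SPARE (0+10=10). 10 + next roll (10) = 20. Cumulative: 45
Frame 6: STRIKE. 10 + next two rolls (4+4) = 18. Cumulative: 63
Frame 7: OPEN (4+4=8). Cumulative: 71
Frame 8: OPEN (7+1=8). Cumulative: 79
Frame 9: SPARE (0+10=10). 10 + next roll (4) = 14. Cumulative: 93
Frame 10: OPEN. Sum of all frame-10 rolls (4+1) = 5. Cumulative: 98

Answer: 98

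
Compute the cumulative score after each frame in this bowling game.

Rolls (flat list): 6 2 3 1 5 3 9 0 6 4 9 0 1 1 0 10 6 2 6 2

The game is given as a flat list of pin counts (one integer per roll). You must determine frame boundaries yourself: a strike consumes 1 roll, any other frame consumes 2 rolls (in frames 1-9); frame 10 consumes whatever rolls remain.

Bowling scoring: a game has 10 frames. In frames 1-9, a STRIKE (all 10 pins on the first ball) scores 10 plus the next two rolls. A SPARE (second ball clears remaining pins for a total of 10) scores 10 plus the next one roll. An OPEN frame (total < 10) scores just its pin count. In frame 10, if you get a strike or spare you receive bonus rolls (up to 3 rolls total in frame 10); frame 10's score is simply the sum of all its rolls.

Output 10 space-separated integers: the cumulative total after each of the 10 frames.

Frame 1: OPEN (6+2=8). Cumulative: 8
Frame 2: OPEN (3+1=4). Cumulative: 12
Frame 3: OPEN (5+3=8). Cumulative: 20
Frame 4: OPEN (9+0=9). Cumulative: 29
Frame 5: SPARE (6+4=10). 10 + next roll (9) = 19. Cumulative: 48
Frame 6: OPEN (9+0=9). Cumulative: 57
Frame 7: OPEN (1+1=2). Cumulative: 59
Frame 8: SPARE (0+10=10). 10 + next roll (6) = 16. Cumulative: 75
Frame 9: OPEN (6+2=8). Cumulative: 83
Frame 10: OPEN. Sum of all frame-10 rolls (6+2) = 8. Cumulative: 91

Answer: 8 12 20 29 48 57 59 75 83 91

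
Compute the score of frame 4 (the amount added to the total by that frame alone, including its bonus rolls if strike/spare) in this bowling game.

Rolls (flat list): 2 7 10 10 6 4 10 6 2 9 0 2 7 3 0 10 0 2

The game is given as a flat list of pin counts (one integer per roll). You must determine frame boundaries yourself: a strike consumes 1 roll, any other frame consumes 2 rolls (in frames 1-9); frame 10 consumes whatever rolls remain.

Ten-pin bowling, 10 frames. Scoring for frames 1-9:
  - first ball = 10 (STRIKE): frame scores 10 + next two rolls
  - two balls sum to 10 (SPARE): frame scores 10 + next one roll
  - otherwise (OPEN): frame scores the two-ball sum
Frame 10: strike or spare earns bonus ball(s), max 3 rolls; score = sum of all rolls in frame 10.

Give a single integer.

Answer: 20

Derivation:
Frame 1: OPEN (2+7=9). Cumulative: 9
Frame 2: STRIKE. 10 + next two rolls (10+6) = 26. Cumulative: 35
Frame 3: STRIKE. 10 + next two rolls (6+4) = 20. Cumulative: 55
Frame 4: SPARE (6+4=10). 10 + next roll (10) = 20. Cumulative: 75
Frame 5: STRIKE. 10 + next two rolls (6+2) = 18. Cumulative: 93
Frame 6: OPEN (6+2=8). Cumulative: 101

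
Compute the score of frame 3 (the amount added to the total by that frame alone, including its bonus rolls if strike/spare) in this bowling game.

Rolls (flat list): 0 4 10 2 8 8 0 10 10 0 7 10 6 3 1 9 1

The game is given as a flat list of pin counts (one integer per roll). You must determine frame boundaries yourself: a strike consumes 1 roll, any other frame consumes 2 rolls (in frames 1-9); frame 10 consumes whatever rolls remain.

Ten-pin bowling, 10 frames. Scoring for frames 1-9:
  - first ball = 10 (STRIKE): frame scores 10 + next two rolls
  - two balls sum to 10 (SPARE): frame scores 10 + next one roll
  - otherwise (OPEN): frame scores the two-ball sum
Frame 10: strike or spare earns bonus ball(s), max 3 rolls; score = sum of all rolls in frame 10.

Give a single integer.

Answer: 18

Derivation:
Frame 1: OPEN (0+4=4). Cumulative: 4
Frame 2: STRIKE. 10 + next two rolls (2+8) = 20. Cumulative: 24
Frame 3: SPARE (2+8=10). 10 + next roll (8) = 18. Cumulative: 42
Frame 4: OPEN (8+0=8). Cumulative: 50
Frame 5: STRIKE. 10 + next two rolls (10+0) = 20. Cumulative: 70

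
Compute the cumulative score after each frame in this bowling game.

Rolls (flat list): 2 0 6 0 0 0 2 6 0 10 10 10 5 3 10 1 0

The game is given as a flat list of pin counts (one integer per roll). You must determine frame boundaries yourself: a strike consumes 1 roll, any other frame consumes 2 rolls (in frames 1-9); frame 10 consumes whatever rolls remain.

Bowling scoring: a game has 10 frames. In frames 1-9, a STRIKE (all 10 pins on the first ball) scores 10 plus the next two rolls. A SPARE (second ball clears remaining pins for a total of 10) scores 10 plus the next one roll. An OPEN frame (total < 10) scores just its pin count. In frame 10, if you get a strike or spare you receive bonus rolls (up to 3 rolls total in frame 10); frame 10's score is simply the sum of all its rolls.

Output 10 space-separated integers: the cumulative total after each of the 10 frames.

Answer: 2 8 8 16 36 61 79 87 98 99

Derivation:
Frame 1: OPEN (2+0=2). Cumulative: 2
Frame 2: OPEN (6+0=6). Cumulative: 8
Frame 3: OPEN (0+0=0). Cumulative: 8
Frame 4: OPEN (2+6=8). Cumulative: 16
Frame 5: SPARE (0+10=10). 10 + next roll (10) = 20. Cumulative: 36
Frame 6: STRIKE. 10 + next two rolls (10+5) = 25. Cumulative: 61
Frame 7: STRIKE. 10 + next two rolls (5+3) = 18. Cumulative: 79
Frame 8: OPEN (5+3=8). Cumulative: 87
Frame 9: STRIKE. 10 + next two rolls (1+0) = 11. Cumulative: 98
Frame 10: OPEN. Sum of all frame-10 rolls (1+0) = 1. Cumulative: 99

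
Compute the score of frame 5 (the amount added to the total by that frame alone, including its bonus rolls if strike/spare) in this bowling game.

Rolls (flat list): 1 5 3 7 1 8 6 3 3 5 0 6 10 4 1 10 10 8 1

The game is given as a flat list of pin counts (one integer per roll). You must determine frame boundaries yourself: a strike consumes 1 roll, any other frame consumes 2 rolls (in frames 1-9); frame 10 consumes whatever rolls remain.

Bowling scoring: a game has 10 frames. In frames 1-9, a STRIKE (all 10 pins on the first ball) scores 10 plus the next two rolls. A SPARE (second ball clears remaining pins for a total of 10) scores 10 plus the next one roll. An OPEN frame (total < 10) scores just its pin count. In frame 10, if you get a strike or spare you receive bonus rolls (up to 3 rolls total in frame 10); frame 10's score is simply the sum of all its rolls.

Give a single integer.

Answer: 8

Derivation:
Frame 1: OPEN (1+5=6). Cumulative: 6
Frame 2: SPARE (3+7=10). 10 + next roll (1) = 11. Cumulative: 17
Frame 3: OPEN (1+8=9). Cumulative: 26
Frame 4: OPEN (6+3=9). Cumulative: 35
Frame 5: OPEN (3+5=8). Cumulative: 43
Frame 6: OPEN (0+6=6). Cumulative: 49
Frame 7: STRIKE. 10 + next two rolls (4+1) = 15. Cumulative: 64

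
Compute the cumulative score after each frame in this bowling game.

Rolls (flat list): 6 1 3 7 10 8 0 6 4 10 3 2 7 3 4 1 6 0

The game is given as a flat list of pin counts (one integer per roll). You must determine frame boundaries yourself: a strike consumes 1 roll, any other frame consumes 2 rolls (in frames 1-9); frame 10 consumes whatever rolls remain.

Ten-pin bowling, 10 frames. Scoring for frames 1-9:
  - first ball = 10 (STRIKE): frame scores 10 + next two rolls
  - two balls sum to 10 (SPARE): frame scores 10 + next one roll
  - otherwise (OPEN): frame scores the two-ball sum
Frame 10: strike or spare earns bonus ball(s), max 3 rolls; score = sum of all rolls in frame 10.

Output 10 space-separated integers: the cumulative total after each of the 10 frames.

Frame 1: OPEN (6+1=7). Cumulative: 7
Frame 2: SPARE (3+7=10). 10 + next roll (10) = 20. Cumulative: 27
Frame 3: STRIKE. 10 + next two rolls (8+0) = 18. Cumulative: 45
Frame 4: OPEN (8+0=8). Cumulative: 53
Frame 5: SPARE (6+4=10). 10 + next roll (10) = 20. Cumulative: 73
Frame 6: STRIKE. 10 + next two rolls (3+2) = 15. Cumulative: 88
Frame 7: OPEN (3+2=5). Cumulative: 93
Frame 8: SPARE (7+3=10). 10 + next roll (4) = 14. Cumulative: 107
Frame 9: OPEN (4+1=5). Cumulative: 112
Frame 10: OPEN. Sum of all frame-10 rolls (6+0) = 6. Cumulative: 118

Answer: 7 27 45 53 73 88 93 107 112 118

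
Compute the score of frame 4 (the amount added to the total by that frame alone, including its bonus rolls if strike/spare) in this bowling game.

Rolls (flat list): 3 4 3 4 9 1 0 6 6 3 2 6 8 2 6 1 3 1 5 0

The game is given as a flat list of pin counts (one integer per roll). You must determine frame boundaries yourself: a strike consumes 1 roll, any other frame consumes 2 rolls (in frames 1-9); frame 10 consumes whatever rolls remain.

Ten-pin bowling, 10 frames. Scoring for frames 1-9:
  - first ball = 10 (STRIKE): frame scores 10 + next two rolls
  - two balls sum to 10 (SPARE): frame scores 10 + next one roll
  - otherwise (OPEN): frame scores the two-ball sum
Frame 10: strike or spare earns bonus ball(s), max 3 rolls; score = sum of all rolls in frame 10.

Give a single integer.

Answer: 6

Derivation:
Frame 1: OPEN (3+4=7). Cumulative: 7
Frame 2: OPEN (3+4=7). Cumulative: 14
Frame 3: SPARE (9+1=10). 10 + next roll (0) = 10. Cumulative: 24
Frame 4: OPEN (0+6=6). Cumulative: 30
Frame 5: OPEN (6+3=9). Cumulative: 39
Frame 6: OPEN (2+6=8). Cumulative: 47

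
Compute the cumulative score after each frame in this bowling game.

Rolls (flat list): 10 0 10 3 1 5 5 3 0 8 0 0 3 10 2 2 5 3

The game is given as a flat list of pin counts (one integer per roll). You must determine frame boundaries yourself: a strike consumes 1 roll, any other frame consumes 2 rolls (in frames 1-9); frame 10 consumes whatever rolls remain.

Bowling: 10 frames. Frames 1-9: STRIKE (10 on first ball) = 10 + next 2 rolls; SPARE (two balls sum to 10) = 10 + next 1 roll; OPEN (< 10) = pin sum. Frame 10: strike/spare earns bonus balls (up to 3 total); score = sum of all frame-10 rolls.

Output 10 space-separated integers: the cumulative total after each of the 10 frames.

Answer: 20 33 37 50 53 61 64 78 82 90

Derivation:
Frame 1: STRIKE. 10 + next two rolls (0+10) = 20. Cumulative: 20
Frame 2: SPARE (0+10=10). 10 + next roll (3) = 13. Cumulative: 33
Frame 3: OPEN (3+1=4). Cumulative: 37
Frame 4: SPARE (5+5=10). 10 + next roll (3) = 13. Cumulative: 50
Frame 5: OPEN (3+0=3). Cumulative: 53
Frame 6: OPEN (8+0=8). Cumulative: 61
Frame 7: OPEN (0+3=3). Cumulative: 64
Frame 8: STRIKE. 10 + next two rolls (2+2) = 14. Cumulative: 78
Frame 9: OPEN (2+2=4). Cumulative: 82
Frame 10: OPEN. Sum of all frame-10 rolls (5+3) = 8. Cumulative: 90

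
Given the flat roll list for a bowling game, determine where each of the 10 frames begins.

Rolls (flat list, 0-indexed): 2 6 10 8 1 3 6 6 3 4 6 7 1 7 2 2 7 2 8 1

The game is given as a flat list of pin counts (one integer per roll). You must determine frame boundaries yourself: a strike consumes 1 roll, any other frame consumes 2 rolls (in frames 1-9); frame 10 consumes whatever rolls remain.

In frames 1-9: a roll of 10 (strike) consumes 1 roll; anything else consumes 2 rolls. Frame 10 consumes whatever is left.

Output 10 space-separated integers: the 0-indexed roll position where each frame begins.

Frame 1 starts at roll index 0: rolls=2,6 (sum=8), consumes 2 rolls
Frame 2 starts at roll index 2: roll=10 (strike), consumes 1 roll
Frame 3 starts at roll index 3: rolls=8,1 (sum=9), consumes 2 rolls
Frame 4 starts at roll index 5: rolls=3,6 (sum=9), consumes 2 rolls
Frame 5 starts at roll index 7: rolls=6,3 (sum=9), consumes 2 rolls
Frame 6 starts at roll index 9: rolls=4,6 (sum=10), consumes 2 rolls
Frame 7 starts at roll index 11: rolls=7,1 (sum=8), consumes 2 rolls
Frame 8 starts at roll index 13: rolls=7,2 (sum=9), consumes 2 rolls
Frame 9 starts at roll index 15: rolls=2,7 (sum=9), consumes 2 rolls
Frame 10 starts at roll index 17: 3 remaining rolls

Answer: 0 2 3 5 7 9 11 13 15 17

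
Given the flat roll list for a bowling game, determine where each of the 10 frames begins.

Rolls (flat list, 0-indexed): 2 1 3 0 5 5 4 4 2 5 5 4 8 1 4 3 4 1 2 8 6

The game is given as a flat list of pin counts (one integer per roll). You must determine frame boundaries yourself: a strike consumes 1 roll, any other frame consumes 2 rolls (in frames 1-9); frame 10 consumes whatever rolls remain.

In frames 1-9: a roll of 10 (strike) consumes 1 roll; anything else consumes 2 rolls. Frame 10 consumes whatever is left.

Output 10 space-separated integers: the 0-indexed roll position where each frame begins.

Answer: 0 2 4 6 8 10 12 14 16 18

Derivation:
Frame 1 starts at roll index 0: rolls=2,1 (sum=3), consumes 2 rolls
Frame 2 starts at roll index 2: rolls=3,0 (sum=3), consumes 2 rolls
Frame 3 starts at roll index 4: rolls=5,5 (sum=10), consumes 2 rolls
Frame 4 starts at roll index 6: rolls=4,4 (sum=8), consumes 2 rolls
Frame 5 starts at roll index 8: rolls=2,5 (sum=7), consumes 2 rolls
Frame 6 starts at roll index 10: rolls=5,4 (sum=9), consumes 2 rolls
Frame 7 starts at roll index 12: rolls=8,1 (sum=9), consumes 2 rolls
Frame 8 starts at roll index 14: rolls=4,3 (sum=7), consumes 2 rolls
Frame 9 starts at roll index 16: rolls=4,1 (sum=5), consumes 2 rolls
Frame 10 starts at roll index 18: 3 remaining rolls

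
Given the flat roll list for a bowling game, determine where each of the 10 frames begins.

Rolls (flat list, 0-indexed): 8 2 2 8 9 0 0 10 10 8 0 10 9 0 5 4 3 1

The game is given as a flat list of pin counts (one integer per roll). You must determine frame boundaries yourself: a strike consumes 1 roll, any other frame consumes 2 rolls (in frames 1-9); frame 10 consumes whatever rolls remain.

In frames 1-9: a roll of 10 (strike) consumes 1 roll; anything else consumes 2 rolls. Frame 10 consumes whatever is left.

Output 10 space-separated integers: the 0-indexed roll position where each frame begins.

Frame 1 starts at roll index 0: rolls=8,2 (sum=10), consumes 2 rolls
Frame 2 starts at roll index 2: rolls=2,8 (sum=10), consumes 2 rolls
Frame 3 starts at roll index 4: rolls=9,0 (sum=9), consumes 2 rolls
Frame 4 starts at roll index 6: rolls=0,10 (sum=10), consumes 2 rolls
Frame 5 starts at roll index 8: roll=10 (strike), consumes 1 roll
Frame 6 starts at roll index 9: rolls=8,0 (sum=8), consumes 2 rolls
Frame 7 starts at roll index 11: roll=10 (strike), consumes 1 roll
Frame 8 starts at roll index 12: rolls=9,0 (sum=9), consumes 2 rolls
Frame 9 starts at roll index 14: rolls=5,4 (sum=9), consumes 2 rolls
Frame 10 starts at roll index 16: 2 remaining rolls

Answer: 0 2 4 6 8 9 11 12 14 16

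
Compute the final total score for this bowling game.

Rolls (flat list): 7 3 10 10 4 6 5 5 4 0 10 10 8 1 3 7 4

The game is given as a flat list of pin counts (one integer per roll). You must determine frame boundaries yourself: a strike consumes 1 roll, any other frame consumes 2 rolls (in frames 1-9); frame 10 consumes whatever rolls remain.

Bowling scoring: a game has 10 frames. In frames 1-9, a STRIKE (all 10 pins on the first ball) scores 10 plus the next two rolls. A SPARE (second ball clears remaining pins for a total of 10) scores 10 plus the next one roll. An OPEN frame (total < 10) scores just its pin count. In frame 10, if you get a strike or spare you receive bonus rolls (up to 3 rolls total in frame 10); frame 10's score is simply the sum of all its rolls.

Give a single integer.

Answer: 167

Derivation:
Frame 1: SPARE (7+3=10). 10 + next roll (10) = 20. Cumulative: 20
Frame 2: STRIKE. 10 + next two rolls (10+4) = 24. Cumulative: 44
Frame 3: STRIKE. 10 + next two rolls (4+6) = 20. Cumulative: 64
Frame 4: SPARE (4+6=10). 10 + next roll (5) = 15. Cumulative: 79
Frame 5: SPARE (5+5=10). 10 + next roll (4) = 14. Cumulative: 93
Frame 6: OPEN (4+0=4). Cumulative: 97
Frame 7: STRIKE. 10 + next two rolls (10+8) = 28. Cumulative: 125
Frame 8: STRIKE. 10 + next two rolls (8+1) = 19. Cumulative: 144
Frame 9: OPEN (8+1=9). Cumulative: 153
Frame 10: SPARE. Sum of all frame-10 rolls (3+7+4) = 14. Cumulative: 167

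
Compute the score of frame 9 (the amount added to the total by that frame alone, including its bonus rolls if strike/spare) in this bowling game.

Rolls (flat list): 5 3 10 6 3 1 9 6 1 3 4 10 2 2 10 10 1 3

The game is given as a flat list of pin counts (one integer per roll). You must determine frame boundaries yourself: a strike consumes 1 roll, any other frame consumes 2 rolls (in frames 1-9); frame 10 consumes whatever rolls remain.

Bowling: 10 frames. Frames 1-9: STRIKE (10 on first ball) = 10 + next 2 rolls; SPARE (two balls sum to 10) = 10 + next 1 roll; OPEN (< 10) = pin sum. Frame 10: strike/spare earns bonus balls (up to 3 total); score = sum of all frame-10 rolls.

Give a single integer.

Frame 1: OPEN (5+3=8). Cumulative: 8
Frame 2: STRIKE. 10 + next two rolls (6+3) = 19. Cumulative: 27
Frame 3: OPEN (6+3=9). Cumulative: 36
Frame 4: SPARE (1+9=10). 10 + next roll (6) = 16. Cumulative: 52
Frame 5: OPEN (6+1=7). Cumulative: 59
Frame 6: OPEN (3+4=7). Cumulative: 66
Frame 7: STRIKE. 10 + next two rolls (2+2) = 14. Cumulative: 80
Frame 8: OPEN (2+2=4). Cumulative: 84
Frame 9: STRIKE. 10 + next two rolls (10+1) = 21. Cumulative: 105
Frame 10: STRIKE. Sum of all frame-10 rolls (10+1+3) = 14. Cumulative: 119

Answer: 21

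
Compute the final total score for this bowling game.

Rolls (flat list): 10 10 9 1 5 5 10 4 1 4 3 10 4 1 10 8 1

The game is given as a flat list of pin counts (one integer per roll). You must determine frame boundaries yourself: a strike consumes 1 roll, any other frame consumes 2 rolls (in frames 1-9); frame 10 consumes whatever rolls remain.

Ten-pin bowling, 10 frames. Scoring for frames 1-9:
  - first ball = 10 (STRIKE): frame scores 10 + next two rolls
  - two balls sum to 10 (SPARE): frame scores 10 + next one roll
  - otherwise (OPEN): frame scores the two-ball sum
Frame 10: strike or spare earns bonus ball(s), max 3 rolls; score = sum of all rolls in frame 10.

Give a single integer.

Answer: 150

Derivation:
Frame 1: STRIKE. 10 + next two rolls (10+9) = 29. Cumulative: 29
Frame 2: STRIKE. 10 + next two rolls (9+1) = 20. Cumulative: 49
Frame 3: SPARE (9+1=10). 10 + next roll (5) = 15. Cumulative: 64
Frame 4: SPARE (5+5=10). 10 + next roll (10) = 20. Cumulative: 84
Frame 5: STRIKE. 10 + next two rolls (4+1) = 15. Cumulative: 99
Frame 6: OPEN (4+1=5). Cumulative: 104
Frame 7: OPEN (4+3=7). Cumulative: 111
Frame 8: STRIKE. 10 + next two rolls (4+1) = 15. Cumulative: 126
Frame 9: OPEN (4+1=5). Cumulative: 131
Frame 10: STRIKE. Sum of all frame-10 rolls (10+8+1) = 19. Cumulative: 150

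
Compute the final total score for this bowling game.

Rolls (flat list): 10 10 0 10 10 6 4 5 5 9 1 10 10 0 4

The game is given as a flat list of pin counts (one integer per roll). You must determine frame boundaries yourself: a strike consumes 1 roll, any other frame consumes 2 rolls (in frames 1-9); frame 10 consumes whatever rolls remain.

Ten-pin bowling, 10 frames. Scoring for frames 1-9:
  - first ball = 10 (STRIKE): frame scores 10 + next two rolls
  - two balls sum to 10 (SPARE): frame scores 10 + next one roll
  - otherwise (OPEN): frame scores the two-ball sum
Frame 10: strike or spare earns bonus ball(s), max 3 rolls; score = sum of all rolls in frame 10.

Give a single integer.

Answer: 172

Derivation:
Frame 1: STRIKE. 10 + next two rolls (10+0) = 20. Cumulative: 20
Frame 2: STRIKE. 10 + next two rolls (0+10) = 20. Cumulative: 40
Frame 3: SPARE (0+10=10). 10 + next roll (10) = 20. Cumulative: 60
Frame 4: STRIKE. 10 + next two rolls (6+4) = 20. Cumulative: 80
Frame 5: SPARE (6+4=10). 10 + next roll (5) = 15. Cumulative: 95
Frame 6: SPARE (5+5=10). 10 + next roll (9) = 19. Cumulative: 114
Frame 7: SPARE (9+1=10). 10 + next roll (10) = 20. Cumulative: 134
Frame 8: STRIKE. 10 + next two rolls (10+0) = 20. Cumulative: 154
Frame 9: STRIKE. 10 + next two rolls (0+4) = 14. Cumulative: 168
Frame 10: OPEN. Sum of all frame-10 rolls (0+4) = 4. Cumulative: 172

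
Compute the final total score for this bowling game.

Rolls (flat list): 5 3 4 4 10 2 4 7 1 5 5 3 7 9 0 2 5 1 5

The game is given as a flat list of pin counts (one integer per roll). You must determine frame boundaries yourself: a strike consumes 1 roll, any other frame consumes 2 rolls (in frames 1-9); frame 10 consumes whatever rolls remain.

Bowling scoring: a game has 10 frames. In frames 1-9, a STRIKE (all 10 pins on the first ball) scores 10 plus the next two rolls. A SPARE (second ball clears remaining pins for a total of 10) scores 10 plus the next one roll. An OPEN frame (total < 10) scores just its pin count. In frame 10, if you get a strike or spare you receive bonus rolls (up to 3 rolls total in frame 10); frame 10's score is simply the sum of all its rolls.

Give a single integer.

Answer: 100

Derivation:
Frame 1: OPEN (5+3=8). Cumulative: 8
Frame 2: OPEN (4+4=8). Cumulative: 16
Frame 3: STRIKE. 10 + next two rolls (2+4) = 16. Cumulative: 32
Frame 4: OPEN (2+4=6). Cumulative: 38
Frame 5: OPEN (7+1=8). Cumulative: 46
Frame 6: SPARE (5+5=10). 10 + next roll (3) = 13. Cumulative: 59
Frame 7: SPARE (3+7=10). 10 + next roll (9) = 19. Cumulative: 78
Frame 8: OPEN (9+0=9). Cumulative: 87
Frame 9: OPEN (2+5=7). Cumulative: 94
Frame 10: OPEN. Sum of all frame-10 rolls (1+5) = 6. Cumulative: 100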